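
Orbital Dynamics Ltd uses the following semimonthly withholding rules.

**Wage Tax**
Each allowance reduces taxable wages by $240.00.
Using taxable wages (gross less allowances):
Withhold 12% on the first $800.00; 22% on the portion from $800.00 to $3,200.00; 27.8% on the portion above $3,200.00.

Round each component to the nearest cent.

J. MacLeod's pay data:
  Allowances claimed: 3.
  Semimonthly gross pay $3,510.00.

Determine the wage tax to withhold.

Wage Tax: taxable = $3,510.00 − 3×$240.00 = $2,790.00
  $96.00 + 22% × ($2,790.00 − $800.00) = $96.00 + 22% × $1,990.00 = $533.80

$533.80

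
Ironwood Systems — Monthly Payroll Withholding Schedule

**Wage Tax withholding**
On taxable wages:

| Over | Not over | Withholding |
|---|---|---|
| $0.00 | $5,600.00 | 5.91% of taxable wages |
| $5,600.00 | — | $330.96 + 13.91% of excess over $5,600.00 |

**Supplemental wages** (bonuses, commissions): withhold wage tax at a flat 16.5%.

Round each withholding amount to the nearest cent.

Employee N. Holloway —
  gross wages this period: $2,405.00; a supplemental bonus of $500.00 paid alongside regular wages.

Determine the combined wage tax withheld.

$224.64

Wage Tax: taxable = $2,405.00
  5.91% × $2,405.00 = $142.14
Supplemental (16.5% flat on bonus): 16.5% × $500.00 = $82.50
Total wage tax: $142.14 + $82.50 = $224.64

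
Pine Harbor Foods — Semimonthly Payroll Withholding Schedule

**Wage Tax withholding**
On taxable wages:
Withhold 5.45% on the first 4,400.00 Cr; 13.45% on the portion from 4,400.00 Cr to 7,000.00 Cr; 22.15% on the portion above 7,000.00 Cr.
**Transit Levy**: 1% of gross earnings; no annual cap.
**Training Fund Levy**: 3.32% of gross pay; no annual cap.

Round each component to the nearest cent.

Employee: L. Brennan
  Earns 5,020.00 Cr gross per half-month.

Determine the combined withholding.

540.05 Cr

Wage Tax: taxable = 5,020.00 Cr
  239.80 Cr + 13.45% × (5,020.00 Cr − 4,400.00 Cr) = 239.80 Cr + 13.45% × 620.00 Cr = 323.19 Cr
Transit Levy: 1% × 5,020.00 Cr = 50.20 Cr
Training Fund Levy: 3.32% × 5,020.00 Cr = 166.66 Cr
Total: 323.19 Cr + 50.20 Cr + 166.66 Cr = 540.05 Cr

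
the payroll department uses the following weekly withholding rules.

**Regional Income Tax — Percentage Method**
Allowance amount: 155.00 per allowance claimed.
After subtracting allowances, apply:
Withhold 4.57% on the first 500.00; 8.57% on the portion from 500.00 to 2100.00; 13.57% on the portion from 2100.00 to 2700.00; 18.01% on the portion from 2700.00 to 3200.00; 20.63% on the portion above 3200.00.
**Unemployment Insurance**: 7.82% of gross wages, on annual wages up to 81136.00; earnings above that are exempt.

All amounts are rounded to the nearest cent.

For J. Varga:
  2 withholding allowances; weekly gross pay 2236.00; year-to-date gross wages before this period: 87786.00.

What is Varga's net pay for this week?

Regional Income Tax: taxable = 2236.00 − 2×155.00 = 1926.00
  22.85 + 8.57% × (1926.00 − 500.00) = 22.85 + 8.57% × 1426.00 = 145.06
Unemployment Insurance: YTD 87786.00 ≥ cap 81136.00 → 0.00
Total withheld: 145.06 + 0.00 = 145.06
Net pay: 2236.00 − 145.06 = 2090.94

2090.94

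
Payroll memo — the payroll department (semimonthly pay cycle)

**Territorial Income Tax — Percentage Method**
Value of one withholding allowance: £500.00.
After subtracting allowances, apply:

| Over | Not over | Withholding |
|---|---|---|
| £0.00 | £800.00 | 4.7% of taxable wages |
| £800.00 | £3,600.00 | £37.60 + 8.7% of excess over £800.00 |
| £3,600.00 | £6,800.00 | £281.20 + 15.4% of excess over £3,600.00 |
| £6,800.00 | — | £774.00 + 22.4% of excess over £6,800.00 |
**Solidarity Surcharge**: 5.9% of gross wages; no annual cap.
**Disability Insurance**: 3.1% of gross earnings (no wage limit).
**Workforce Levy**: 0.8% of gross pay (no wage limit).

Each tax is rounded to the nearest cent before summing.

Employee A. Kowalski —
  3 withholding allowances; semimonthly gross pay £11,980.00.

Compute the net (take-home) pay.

Territorial Income Tax: taxable = £11,980.00 − 3×£500.00 = £10,480.00
  £774.00 + 22.4% × (£10,480.00 − £6,800.00) = £774.00 + 22.4% × £3,680.00 = £1,598.32
Solidarity Surcharge: 5.9% × £11,980.00 = £706.82
Disability Insurance: 3.1% × £11,980.00 = £371.38
Workforce Levy: 0.8% × £11,980.00 = £95.84
Total withheld: £1,598.32 + £706.82 + £371.38 + £95.84 = £2,772.36
Net pay: £11,980.00 − £2,772.36 = £9,207.64

£9,207.64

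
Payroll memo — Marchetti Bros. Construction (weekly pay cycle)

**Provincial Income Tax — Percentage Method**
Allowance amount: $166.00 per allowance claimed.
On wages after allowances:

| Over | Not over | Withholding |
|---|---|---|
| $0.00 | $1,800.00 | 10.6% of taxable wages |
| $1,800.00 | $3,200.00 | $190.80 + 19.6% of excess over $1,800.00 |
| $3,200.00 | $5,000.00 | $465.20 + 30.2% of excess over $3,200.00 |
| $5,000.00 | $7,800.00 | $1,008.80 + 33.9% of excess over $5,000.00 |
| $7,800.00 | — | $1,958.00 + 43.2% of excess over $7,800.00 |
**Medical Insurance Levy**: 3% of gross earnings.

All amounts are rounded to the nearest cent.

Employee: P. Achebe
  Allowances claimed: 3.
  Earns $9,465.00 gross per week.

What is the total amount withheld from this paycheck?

Provincial Income Tax: taxable = $9,465.00 − 3×$166.00 = $8,967.00
  $1,958.00 + 43.2% × ($8,967.00 − $7,800.00) = $1,958.00 + 43.2% × $1,167.00 = $2,462.14
Medical Insurance Levy: 3% × $9,465.00 = $283.95
Total: $2,462.14 + $283.95 = $2,746.09

$2,746.09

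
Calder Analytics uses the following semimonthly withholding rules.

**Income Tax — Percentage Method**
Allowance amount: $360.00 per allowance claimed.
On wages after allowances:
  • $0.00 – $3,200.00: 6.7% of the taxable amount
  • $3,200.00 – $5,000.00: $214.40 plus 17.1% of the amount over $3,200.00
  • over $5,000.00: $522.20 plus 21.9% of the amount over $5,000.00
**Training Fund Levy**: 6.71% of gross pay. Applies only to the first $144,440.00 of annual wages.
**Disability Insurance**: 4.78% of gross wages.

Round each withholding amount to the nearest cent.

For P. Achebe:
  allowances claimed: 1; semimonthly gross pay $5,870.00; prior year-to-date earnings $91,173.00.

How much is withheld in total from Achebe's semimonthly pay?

Income Tax: taxable = $5,870.00 − 1×$360.00 = $5,510.00
  $522.20 + 21.9% × ($5,510.00 − $5,000.00) = $522.20 + 21.9% × $510.00 = $633.89
Training Fund Levy: 6.71% × $5,870.00 = $393.88
Disability Insurance: 4.78% × $5,870.00 = $280.59
Total: $633.89 + $393.88 + $280.59 = $1,308.36

$1,308.36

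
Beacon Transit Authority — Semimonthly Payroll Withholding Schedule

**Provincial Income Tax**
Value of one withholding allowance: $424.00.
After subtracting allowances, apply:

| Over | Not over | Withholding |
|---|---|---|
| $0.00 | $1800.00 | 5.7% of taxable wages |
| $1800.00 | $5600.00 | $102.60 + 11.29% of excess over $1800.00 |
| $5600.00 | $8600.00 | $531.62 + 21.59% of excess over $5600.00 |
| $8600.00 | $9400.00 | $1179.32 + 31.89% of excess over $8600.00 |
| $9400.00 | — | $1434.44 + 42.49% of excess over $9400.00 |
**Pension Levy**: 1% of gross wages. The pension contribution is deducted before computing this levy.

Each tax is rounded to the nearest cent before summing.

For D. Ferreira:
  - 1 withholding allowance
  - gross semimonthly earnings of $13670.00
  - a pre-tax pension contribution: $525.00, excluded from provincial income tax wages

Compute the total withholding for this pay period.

Provincial Income Tax: taxable = $13670.00 − $525.00 − 1×$424.00 = $12721.00
  $1434.44 + 42.49% × ($12721.00 − $9400.00) = $1434.44 + 42.49% × $3321.00 = $2845.53
Pension Levy: 1% × $13145.00 = $131.45
Total: $2845.53 + $131.45 = $2976.98

$2976.98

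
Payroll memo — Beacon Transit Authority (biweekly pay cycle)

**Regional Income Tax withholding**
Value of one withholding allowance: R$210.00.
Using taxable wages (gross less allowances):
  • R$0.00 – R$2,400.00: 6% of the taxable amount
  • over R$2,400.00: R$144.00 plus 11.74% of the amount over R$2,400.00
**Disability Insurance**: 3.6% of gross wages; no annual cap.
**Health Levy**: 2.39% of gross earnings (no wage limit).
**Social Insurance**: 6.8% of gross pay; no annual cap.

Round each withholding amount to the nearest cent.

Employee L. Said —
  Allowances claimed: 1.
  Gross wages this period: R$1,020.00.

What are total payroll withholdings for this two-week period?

Regional Income Tax: taxable = R$1,020.00 − 1×R$210.00 = R$810.00
  6% × R$810.00 = R$48.60
Disability Insurance: 3.6% × R$1,020.00 = R$36.72
Health Levy: 2.39% × R$1,020.00 = R$24.38
Social Insurance: 6.8% × R$1,020.00 = R$69.36
Total: R$48.60 + R$36.72 + R$24.38 + R$69.36 = R$179.06

R$179.06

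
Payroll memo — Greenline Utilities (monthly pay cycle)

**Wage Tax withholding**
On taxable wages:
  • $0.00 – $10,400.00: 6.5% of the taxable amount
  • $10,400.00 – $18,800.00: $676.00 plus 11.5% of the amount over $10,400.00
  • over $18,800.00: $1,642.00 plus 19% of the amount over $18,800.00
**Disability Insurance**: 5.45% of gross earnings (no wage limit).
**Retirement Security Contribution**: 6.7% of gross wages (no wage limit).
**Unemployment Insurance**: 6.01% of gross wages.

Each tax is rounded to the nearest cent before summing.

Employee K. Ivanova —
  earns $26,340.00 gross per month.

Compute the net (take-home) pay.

$18,482.06

Wage Tax: taxable = $26,340.00
  $1,642.00 + 19% × ($26,340.00 − $18,800.00) = $1,642.00 + 19% × $7,540.00 = $3,074.60
Disability Insurance: 5.45% × $26,340.00 = $1,435.53
Retirement Security Contribution: 6.7% × $26,340.00 = $1,764.78
Unemployment Insurance: 6.01% × $26,340.00 = $1,583.03
Total withheld: $3,074.60 + $1,435.53 + $1,764.78 + $1,583.03 = $7,857.94
Net pay: $26,340.00 − $7,857.94 = $18,482.06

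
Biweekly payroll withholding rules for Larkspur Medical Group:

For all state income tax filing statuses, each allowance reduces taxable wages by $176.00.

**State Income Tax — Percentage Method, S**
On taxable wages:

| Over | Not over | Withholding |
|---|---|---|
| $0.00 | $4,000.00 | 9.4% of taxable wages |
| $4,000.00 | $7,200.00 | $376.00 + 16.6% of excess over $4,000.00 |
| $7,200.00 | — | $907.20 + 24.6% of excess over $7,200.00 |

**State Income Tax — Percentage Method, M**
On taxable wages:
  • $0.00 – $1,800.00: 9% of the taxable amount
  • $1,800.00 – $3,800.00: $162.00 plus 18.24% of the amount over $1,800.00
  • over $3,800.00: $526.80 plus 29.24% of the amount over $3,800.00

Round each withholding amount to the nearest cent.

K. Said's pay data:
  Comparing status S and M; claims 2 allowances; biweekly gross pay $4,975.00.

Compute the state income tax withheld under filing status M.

State Income Tax (M): taxable = $4,975.00 − 2×$176.00 = $4,623.00
  $526.80 + 29.24% × ($4,623.00 − $3,800.00) = $526.80 + 29.24% × $823.00 = $767.45

$767.45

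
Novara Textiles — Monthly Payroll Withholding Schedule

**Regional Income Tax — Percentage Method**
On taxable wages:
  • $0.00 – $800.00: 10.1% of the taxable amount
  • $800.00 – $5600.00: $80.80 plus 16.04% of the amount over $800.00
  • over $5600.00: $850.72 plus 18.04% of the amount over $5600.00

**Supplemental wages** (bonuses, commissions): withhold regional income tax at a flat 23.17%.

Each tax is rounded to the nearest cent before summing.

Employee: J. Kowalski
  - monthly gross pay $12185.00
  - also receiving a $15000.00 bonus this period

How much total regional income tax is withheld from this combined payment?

Regional Income Tax: taxable = $12185.00
  $850.72 + 18.04% × ($12185.00 − $5600.00) = $850.72 + 18.04% × $6585.00 = $2038.65
Supplemental (23.17% flat on bonus): 23.17% × $15000.00 = $3475.50
Total regional income tax: $2038.65 + $3475.50 = $5514.15

$5514.15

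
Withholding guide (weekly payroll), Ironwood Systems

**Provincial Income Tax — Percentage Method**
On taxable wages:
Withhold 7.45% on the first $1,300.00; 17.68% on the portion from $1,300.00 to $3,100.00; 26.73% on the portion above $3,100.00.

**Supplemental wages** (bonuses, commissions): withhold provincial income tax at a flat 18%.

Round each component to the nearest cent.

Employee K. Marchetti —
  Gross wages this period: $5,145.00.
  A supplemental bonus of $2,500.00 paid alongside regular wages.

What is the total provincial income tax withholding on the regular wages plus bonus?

$1,411.72

Provincial Income Tax: taxable = $5,145.00
  $415.09 + 26.73% × ($5,145.00 − $3,100.00) = $415.09 + 26.73% × $2,045.00 = $961.72
Supplemental (18% flat on bonus): 18% × $2,500.00 = $450.00
Total provincial income tax: $961.72 + $450.00 = $1,411.72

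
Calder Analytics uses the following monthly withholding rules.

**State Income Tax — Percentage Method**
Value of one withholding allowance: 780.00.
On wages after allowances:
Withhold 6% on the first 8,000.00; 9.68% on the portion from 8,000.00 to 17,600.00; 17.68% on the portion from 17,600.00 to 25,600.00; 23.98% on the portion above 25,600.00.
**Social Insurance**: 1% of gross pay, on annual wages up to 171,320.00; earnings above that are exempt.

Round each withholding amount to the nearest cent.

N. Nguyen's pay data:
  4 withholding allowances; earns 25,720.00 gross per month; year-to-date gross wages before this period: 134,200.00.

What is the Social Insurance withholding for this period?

Social Insurance: 1% × 25,720.00 = 257.20

257.20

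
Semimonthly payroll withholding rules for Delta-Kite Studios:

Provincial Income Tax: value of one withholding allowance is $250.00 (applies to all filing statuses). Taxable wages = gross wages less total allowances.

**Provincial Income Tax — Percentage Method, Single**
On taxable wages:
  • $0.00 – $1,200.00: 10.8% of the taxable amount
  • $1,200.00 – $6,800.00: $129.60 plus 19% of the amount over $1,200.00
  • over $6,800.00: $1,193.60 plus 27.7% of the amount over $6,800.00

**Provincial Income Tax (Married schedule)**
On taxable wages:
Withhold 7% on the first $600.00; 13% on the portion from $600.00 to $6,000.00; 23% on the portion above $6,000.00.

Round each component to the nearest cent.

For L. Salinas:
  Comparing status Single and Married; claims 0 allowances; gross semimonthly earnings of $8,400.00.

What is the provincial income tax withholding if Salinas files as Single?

Provincial Income Tax (Single): taxable = $8,400.00
  $1,193.60 + 27.7% × ($8,400.00 − $6,800.00) = $1,193.60 + 27.7% × $1,600.00 = $1,636.80

$1,636.80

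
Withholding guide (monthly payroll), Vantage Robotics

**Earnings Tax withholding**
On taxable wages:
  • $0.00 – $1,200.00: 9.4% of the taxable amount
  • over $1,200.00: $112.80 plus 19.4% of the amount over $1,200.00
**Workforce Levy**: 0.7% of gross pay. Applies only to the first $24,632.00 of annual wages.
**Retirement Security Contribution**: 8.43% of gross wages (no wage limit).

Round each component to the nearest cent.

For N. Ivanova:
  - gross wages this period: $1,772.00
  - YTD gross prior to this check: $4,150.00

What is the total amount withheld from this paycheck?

Earnings Tax: taxable = $1,772.00
  $112.80 + 19.4% × ($1,772.00 − $1,200.00) = $112.80 + 19.4% × $572.00 = $223.77
Workforce Levy: 0.7% × $1,772.00 = $12.40
Retirement Security Contribution: 8.43% × $1,772.00 = $149.38
Total: $223.77 + $12.40 + $149.38 = $385.55

$385.55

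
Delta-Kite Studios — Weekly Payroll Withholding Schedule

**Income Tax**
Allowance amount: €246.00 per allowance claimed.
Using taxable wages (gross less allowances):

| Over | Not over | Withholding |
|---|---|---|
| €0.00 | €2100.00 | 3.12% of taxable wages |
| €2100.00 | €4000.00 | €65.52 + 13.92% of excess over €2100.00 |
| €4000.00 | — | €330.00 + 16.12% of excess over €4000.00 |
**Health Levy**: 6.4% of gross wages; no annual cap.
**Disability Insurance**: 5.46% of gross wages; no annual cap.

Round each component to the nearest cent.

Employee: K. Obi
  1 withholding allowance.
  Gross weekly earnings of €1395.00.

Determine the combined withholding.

€201.30

Income Tax: taxable = €1395.00 − 1×€246.00 = €1149.00
  3.12% × €1149.00 = €35.85
Health Levy: 6.4% × €1395.00 = €89.28
Disability Insurance: 5.46% × €1395.00 = €76.17
Total: €35.85 + €89.28 + €76.17 = €201.30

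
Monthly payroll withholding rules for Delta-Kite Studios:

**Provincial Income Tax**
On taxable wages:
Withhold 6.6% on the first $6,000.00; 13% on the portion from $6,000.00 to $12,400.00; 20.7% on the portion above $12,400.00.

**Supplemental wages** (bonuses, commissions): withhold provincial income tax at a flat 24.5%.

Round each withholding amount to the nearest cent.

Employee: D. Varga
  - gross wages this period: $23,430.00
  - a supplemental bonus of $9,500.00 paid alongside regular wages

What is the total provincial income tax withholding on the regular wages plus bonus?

$5,838.71

Provincial Income Tax: taxable = $23,430.00
  $1,228.00 + 20.7% × ($23,430.00 − $12,400.00) = $1,228.00 + 20.7% × $11,030.00 = $3,511.21
Supplemental (24.5% flat on bonus): 24.5% × $9,500.00 = $2,327.50
Total provincial income tax: $3,511.21 + $2,327.50 = $5,838.71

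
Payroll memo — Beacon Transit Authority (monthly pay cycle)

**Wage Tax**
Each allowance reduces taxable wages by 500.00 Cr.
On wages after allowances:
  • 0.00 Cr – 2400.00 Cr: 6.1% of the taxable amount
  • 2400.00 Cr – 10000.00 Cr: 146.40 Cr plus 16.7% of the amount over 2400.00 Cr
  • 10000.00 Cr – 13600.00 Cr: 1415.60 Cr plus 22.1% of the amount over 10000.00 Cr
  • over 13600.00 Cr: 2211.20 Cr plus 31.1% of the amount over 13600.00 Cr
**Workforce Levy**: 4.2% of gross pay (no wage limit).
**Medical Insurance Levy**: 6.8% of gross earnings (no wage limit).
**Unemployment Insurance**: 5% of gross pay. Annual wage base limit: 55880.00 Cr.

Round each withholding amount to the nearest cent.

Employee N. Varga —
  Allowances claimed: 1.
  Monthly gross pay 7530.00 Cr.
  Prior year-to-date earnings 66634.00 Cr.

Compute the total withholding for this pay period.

1747.91 Cr

Wage Tax: taxable = 7530.00 Cr − 1×500.00 Cr = 7030.00 Cr
  146.40 Cr + 16.7% × (7030.00 Cr − 2400.00 Cr) = 146.40 Cr + 16.7% × 4630.00 Cr = 919.61 Cr
Workforce Levy: 4.2% × 7530.00 Cr = 316.26 Cr
Medical Insurance Levy: 6.8% × 7530.00 Cr = 512.04 Cr
Unemployment Insurance: YTD 66634.00 Cr ≥ cap 55880.00 Cr → 0.00 Cr
Total: 919.61 Cr + 316.26 Cr + 512.04 Cr + 0.00 Cr = 1747.91 Cr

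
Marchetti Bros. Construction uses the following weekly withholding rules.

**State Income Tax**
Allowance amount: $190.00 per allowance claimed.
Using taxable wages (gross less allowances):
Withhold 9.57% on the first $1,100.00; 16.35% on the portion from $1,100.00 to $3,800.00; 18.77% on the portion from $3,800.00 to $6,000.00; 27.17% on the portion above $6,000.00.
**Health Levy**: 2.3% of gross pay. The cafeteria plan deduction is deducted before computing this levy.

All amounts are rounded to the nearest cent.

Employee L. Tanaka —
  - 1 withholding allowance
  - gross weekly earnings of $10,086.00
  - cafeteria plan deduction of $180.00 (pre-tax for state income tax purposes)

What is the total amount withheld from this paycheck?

State Income Tax: taxable = $10,086.00 − $180.00 − 1×$190.00 = $9,716.00
  $959.66 + 27.17% × ($9,716.00 − $6,000.00) = $959.66 + 27.17% × $3,716.00 = $1,969.30
Health Levy: 2.3% × $9,906.00 = $227.84
Total: $1,969.30 + $227.84 = $2,197.14

$2,197.14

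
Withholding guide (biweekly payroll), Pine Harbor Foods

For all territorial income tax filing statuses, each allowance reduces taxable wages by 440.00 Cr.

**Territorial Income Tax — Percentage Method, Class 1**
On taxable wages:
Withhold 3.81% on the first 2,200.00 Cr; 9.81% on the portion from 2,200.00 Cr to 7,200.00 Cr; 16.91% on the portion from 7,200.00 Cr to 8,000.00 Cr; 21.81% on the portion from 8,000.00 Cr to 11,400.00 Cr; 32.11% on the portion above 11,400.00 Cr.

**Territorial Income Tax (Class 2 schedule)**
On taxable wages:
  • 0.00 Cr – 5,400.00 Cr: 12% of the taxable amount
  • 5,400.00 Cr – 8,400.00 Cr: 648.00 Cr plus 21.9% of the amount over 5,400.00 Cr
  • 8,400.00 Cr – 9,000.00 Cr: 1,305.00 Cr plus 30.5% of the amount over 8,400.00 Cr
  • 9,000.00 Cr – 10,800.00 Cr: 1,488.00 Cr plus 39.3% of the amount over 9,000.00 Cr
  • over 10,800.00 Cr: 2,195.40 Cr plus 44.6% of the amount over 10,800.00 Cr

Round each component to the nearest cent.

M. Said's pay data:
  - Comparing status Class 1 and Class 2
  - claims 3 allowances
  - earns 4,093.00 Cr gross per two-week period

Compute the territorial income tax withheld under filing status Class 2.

Territorial Income Tax (Class 2): taxable = 4,093.00 Cr − 3×440.00 Cr = 2,773.00 Cr
  12% × 2,773.00 Cr = 332.76 Cr

332.76 Cr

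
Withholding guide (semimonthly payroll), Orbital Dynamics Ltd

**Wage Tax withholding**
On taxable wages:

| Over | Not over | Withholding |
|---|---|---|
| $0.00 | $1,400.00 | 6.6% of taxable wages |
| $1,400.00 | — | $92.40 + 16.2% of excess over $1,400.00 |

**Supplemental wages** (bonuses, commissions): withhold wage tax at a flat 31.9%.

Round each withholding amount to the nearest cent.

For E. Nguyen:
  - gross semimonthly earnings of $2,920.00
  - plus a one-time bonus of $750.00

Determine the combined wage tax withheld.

$577.89

Wage Tax: taxable = $2,920.00
  $92.40 + 16.2% × ($2,920.00 − $1,400.00) = $92.40 + 16.2% × $1,520.00 = $338.64
Supplemental (31.9% flat on bonus): 31.9% × $750.00 = $239.25
Total wage tax: $338.64 + $239.25 = $577.89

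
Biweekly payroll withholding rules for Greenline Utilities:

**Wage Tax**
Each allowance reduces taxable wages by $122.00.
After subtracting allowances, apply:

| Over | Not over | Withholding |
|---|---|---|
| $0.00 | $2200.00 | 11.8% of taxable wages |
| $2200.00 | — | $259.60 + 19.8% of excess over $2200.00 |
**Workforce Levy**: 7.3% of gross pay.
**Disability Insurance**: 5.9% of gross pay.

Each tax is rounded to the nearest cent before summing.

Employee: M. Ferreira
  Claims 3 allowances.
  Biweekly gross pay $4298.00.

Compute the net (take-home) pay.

Wage Tax: taxable = $4298.00 − 3×$122.00 = $3932.00
  $259.60 + 19.8% × ($3932.00 − $2200.00) = $259.60 + 19.8% × $1732.00 = $602.54
Workforce Levy: 7.3% × $4298.00 = $313.75
Disability Insurance: 5.9% × $4298.00 = $253.58
Total withheld: $602.54 + $313.75 + $253.58 = $1169.87
Net pay: $4298.00 − $1169.87 = $3128.13

$3128.13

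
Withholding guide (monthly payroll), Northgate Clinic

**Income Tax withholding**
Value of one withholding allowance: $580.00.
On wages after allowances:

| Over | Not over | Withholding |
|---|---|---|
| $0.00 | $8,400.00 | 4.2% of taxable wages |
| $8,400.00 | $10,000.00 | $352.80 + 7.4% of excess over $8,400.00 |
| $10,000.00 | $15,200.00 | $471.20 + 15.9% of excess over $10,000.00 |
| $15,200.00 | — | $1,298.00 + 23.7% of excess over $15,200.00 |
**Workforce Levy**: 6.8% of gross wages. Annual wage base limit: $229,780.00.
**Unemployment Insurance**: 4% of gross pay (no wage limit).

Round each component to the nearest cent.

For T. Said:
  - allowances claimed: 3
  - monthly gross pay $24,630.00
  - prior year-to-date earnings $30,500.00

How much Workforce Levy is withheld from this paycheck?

$1,674.84

Workforce Levy: 6.8% × $24,630.00 = $1,674.84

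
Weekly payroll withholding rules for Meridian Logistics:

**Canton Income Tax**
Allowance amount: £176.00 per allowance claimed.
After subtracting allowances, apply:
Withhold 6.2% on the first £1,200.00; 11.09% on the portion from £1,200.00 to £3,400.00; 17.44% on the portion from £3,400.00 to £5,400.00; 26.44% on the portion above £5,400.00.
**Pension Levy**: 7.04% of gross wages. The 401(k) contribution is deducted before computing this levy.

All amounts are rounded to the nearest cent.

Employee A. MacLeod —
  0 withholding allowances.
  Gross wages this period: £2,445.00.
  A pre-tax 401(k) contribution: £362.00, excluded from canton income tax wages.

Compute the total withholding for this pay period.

£318.96

Canton Income Tax: taxable = £2,445.00 − £362.00 = £2,083.00
  £74.40 + 11.09% × (£2,083.00 − £1,200.00) = £74.40 + 11.09% × £883.00 = £172.32
Pension Levy: 7.04% × £2,083.00 = £146.64
Total: £172.32 + £146.64 = £318.96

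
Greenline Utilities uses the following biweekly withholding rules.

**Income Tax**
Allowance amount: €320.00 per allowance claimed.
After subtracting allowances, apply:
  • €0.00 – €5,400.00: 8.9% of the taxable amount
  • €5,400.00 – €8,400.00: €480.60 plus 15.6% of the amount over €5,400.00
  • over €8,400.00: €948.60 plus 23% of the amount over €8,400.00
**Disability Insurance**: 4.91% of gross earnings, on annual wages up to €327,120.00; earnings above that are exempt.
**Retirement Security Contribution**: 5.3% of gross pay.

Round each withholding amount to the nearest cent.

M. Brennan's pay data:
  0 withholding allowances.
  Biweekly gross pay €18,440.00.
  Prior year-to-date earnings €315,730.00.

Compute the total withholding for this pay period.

€4,794.37

Income Tax: taxable = €18,440.00
  €948.60 + 23% × (€18,440.00 − €8,400.00) = €948.60 + 23% × €10,040.00 = €3,257.80
Disability Insurance: cap €327,120.00 − YTD €315,730.00 = €11,390.00 subject; 4.91% × €11,390.00 = €559.25
Retirement Security Contribution: 5.3% × €18,440.00 = €977.32
Total: €3,257.80 + €559.25 + €977.32 = €4,794.37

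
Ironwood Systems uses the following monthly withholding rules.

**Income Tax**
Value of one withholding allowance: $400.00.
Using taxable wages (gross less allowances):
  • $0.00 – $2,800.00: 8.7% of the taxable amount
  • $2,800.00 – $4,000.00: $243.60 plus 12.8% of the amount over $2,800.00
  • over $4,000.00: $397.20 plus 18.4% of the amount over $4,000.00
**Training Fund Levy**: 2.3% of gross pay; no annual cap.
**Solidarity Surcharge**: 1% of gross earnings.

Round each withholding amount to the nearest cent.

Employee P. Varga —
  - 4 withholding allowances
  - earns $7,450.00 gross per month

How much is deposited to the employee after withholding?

Income Tax: taxable = $7,450.00 − 4×$400.00 = $5,850.00
  $397.20 + 18.4% × ($5,850.00 − $4,000.00) = $397.20 + 18.4% × $1,850.00 = $737.60
Training Fund Levy: 2.3% × $7,450.00 = $171.35
Solidarity Surcharge: 1% × $7,450.00 = $74.50
Total withheld: $737.60 + $171.35 + $74.50 = $983.45
Net pay: $7,450.00 − $983.45 = $6,466.55

$6,466.55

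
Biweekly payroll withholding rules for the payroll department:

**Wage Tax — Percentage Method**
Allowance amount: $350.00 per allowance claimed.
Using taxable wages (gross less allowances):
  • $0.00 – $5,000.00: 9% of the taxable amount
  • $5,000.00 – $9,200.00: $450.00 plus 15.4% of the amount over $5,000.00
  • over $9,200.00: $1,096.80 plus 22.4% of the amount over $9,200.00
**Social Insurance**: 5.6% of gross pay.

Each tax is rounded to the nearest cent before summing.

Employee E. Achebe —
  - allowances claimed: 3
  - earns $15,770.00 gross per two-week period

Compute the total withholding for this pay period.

$3,216.40

Wage Tax: taxable = $15,770.00 − 3×$350.00 = $14,720.00
  $1,096.80 + 22.4% × ($14,720.00 − $9,200.00) = $1,096.80 + 22.4% × $5,520.00 = $2,333.28
Social Insurance: 5.6% × $15,770.00 = $883.12
Total: $2,333.28 + $883.12 = $3,216.40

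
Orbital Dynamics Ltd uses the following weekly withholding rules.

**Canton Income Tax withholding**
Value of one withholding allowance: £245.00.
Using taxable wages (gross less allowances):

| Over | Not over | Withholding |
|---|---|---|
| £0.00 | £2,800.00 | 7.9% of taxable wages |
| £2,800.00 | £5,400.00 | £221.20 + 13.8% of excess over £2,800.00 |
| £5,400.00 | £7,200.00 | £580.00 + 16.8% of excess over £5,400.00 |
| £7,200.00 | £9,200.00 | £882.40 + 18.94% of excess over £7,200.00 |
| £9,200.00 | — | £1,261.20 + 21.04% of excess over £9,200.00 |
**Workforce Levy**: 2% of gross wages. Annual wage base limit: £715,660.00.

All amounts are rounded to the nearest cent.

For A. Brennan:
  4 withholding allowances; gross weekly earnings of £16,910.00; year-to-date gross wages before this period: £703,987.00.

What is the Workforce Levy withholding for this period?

£233.46

Workforce Levy: cap £715,660.00 − YTD £703,987.00 = £11,673.00 subject; 2% × £11,673.00 = £233.46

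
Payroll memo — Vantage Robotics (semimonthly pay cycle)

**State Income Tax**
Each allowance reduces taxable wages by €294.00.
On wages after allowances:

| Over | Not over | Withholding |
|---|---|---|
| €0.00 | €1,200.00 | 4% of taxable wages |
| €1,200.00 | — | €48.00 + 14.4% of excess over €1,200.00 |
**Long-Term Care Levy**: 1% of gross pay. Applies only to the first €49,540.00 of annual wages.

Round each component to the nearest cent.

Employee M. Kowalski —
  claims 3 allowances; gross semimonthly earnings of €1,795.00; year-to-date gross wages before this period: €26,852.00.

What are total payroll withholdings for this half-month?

State Income Tax: taxable = €1,795.00 − 3×€294.00 = €913.00
  4% × €913.00 = €36.52
Long-Term Care Levy: 1% × €1,795.00 = €17.95
Total: €36.52 + €17.95 = €54.47

€54.47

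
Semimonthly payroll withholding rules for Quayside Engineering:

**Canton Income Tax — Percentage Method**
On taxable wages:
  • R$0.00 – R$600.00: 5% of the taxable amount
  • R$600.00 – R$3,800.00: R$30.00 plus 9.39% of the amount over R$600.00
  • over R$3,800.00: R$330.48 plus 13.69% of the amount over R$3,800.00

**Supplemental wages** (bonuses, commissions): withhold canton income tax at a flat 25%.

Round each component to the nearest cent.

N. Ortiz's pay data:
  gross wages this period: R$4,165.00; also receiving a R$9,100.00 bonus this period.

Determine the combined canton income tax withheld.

Canton Income Tax: taxable = R$4,165.00
  R$330.48 + 13.69% × (R$4,165.00 − R$3,800.00) = R$330.48 + 13.69% × R$365.00 = R$380.45
Supplemental (25% flat on bonus): 25% × R$9,100.00 = R$2,275.00
Total canton income tax: R$380.45 + R$2,275.00 = R$2,655.45

R$2,655.45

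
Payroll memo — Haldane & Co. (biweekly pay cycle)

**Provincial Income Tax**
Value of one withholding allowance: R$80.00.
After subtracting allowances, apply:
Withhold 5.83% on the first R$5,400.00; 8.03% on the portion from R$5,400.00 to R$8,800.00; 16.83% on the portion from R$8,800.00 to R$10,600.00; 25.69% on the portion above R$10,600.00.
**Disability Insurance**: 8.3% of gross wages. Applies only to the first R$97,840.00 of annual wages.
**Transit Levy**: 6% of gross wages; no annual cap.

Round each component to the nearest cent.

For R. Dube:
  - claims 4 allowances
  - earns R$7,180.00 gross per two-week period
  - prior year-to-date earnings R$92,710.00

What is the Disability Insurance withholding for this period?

Disability Insurance: cap R$97,840.00 − YTD R$92,710.00 = R$5,130.00 subject; 8.3% × R$5,130.00 = R$425.79

R$425.79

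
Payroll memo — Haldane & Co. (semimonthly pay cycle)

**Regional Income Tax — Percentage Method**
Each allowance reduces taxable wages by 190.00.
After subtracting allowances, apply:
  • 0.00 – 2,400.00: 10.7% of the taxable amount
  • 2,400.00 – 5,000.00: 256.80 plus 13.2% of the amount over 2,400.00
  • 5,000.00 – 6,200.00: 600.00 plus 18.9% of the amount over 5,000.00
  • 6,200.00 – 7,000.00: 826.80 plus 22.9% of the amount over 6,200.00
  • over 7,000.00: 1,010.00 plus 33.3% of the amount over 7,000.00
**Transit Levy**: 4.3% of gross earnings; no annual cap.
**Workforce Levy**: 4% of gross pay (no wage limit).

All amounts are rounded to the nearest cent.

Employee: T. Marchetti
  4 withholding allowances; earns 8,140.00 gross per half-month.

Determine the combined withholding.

1,812.16

Regional Income Tax: taxable = 8,140.00 − 4×190.00 = 7,380.00
  1,010.00 + 33.3% × (7,380.00 − 7,000.00) = 1,010.00 + 33.3% × 380.00 = 1,136.54
Transit Levy: 4.3% × 8,140.00 = 350.02
Workforce Levy: 4% × 8,140.00 = 325.60
Total: 1,136.54 + 350.02 + 325.60 = 1,812.16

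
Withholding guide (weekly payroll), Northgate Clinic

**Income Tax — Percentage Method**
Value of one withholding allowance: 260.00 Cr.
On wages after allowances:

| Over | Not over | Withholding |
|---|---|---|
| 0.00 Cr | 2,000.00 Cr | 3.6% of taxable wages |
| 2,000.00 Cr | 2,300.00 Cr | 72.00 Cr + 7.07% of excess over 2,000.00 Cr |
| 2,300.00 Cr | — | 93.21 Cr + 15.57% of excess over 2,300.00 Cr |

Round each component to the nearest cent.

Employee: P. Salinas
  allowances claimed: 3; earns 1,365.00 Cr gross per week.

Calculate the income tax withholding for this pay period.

Income Tax: taxable = 1,365.00 Cr − 3×260.00 Cr = 585.00 Cr
  3.6% × 585.00 Cr = 21.06 Cr

21.06 Cr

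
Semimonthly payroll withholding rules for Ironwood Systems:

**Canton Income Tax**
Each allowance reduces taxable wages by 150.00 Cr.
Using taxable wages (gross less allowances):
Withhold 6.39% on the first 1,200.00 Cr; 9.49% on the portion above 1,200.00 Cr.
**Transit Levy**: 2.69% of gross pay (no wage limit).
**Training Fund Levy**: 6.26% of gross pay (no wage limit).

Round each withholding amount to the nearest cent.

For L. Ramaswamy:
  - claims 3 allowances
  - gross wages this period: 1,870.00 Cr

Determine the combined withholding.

264.92 Cr

Canton Income Tax: taxable = 1,870.00 Cr − 3×150.00 Cr = 1,420.00 Cr
  76.68 Cr + 9.49% × (1,420.00 Cr − 1,200.00 Cr) = 76.68 Cr + 9.49% × 220.00 Cr = 97.56 Cr
Transit Levy: 2.69% × 1,870.00 Cr = 50.30 Cr
Training Fund Levy: 6.26% × 1,870.00 Cr = 117.06 Cr
Total: 97.56 Cr + 50.30 Cr + 117.06 Cr = 264.92 Cr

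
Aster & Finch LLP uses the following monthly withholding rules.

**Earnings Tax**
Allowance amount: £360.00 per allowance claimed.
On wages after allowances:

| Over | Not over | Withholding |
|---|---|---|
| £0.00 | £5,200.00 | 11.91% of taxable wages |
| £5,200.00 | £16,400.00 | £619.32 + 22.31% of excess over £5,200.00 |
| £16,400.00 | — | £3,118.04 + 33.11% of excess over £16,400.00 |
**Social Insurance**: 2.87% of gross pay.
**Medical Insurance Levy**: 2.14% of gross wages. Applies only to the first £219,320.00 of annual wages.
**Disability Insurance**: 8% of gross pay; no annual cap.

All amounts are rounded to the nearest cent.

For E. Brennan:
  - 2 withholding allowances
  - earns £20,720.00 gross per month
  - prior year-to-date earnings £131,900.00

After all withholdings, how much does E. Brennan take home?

£13,714.33

Earnings Tax: taxable = £20,720.00 − 2×£360.00 = £20,000.00
  £3,118.04 + 33.11% × (£20,000.00 − £16,400.00) = £3,118.04 + 33.11% × £3,600.00 = £4,310.00
Social Insurance: 2.87% × £20,720.00 = £594.66
Medical Insurance Levy: 2.14% × £20,720.00 = £443.41
Disability Insurance: 8% × £20,720.00 = £1,657.60
Total withheld: £4,310.00 + £594.66 + £443.41 + £1,657.60 = £7,005.67
Net pay: £20,720.00 − £7,005.67 = £13,714.33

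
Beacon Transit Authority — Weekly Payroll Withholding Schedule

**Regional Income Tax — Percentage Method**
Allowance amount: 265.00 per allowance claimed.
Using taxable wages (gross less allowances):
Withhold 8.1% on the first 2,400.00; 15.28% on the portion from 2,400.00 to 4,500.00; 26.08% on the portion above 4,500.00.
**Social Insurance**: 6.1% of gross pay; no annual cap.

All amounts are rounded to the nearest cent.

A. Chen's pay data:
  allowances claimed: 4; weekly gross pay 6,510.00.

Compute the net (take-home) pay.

5,349.85

Regional Income Tax: taxable = 6,510.00 − 4×265.00 = 5,450.00
  515.28 + 26.08% × (5,450.00 − 4,500.00) = 515.28 + 26.08% × 950.00 = 763.04
Social Insurance: 6.1% × 6,510.00 = 397.11
Total withheld: 763.04 + 397.11 = 1,160.15
Net pay: 6,510.00 − 1,160.15 = 5,349.85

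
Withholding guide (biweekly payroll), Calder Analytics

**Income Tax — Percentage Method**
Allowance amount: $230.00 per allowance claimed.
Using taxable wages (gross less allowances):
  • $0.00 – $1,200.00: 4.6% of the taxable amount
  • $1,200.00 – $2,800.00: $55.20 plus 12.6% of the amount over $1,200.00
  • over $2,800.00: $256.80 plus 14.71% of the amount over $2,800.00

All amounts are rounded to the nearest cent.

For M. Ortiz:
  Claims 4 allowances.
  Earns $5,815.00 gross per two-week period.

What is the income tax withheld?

$564.97

Income Tax: taxable = $5,815.00 − 4×$230.00 = $4,895.00
  $256.80 + 14.71% × ($4,895.00 − $2,800.00) = $256.80 + 14.71% × $2,095.00 = $564.97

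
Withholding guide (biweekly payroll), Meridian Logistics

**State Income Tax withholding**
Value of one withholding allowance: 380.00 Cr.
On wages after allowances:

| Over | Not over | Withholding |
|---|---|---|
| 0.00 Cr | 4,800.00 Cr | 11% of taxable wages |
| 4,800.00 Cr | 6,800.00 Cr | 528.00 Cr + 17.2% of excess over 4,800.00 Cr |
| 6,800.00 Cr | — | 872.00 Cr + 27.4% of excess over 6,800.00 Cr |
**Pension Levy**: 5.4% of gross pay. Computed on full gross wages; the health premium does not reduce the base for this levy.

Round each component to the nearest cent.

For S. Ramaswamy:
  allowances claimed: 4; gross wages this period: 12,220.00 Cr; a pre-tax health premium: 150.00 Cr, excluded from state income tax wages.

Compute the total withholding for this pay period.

State Income Tax: taxable = 12,220.00 Cr − 150.00 Cr − 4×380.00 Cr = 10,550.00 Cr
  872.00 Cr + 27.4% × (10,550.00 Cr − 6,800.00 Cr) = 872.00 Cr + 27.4% × 3,750.00 Cr = 1,899.50 Cr
Pension Levy: 5.4% × 12,220.00 Cr = 659.88 Cr
Total: 1,899.50 Cr + 659.88 Cr = 2,559.38 Cr

2,559.38 Cr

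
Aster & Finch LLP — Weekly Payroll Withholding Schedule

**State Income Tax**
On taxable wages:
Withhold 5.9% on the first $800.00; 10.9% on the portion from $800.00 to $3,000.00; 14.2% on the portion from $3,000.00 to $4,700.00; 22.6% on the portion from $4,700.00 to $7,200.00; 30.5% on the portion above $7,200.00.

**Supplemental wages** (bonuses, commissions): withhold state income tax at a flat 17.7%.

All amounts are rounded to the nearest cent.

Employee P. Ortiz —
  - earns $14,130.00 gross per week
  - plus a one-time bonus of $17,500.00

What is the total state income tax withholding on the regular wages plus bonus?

State Income Tax: taxable = $14,130.00
  $1,093.40 + 30.5% × ($14,130.00 − $7,200.00) = $1,093.40 + 30.5% × $6,930.00 = $3,207.05
Supplemental (17.7% flat on bonus): 17.7% × $17,500.00 = $3,097.50
Total state income tax: $3,207.05 + $3,097.50 = $6,304.55

$6,304.55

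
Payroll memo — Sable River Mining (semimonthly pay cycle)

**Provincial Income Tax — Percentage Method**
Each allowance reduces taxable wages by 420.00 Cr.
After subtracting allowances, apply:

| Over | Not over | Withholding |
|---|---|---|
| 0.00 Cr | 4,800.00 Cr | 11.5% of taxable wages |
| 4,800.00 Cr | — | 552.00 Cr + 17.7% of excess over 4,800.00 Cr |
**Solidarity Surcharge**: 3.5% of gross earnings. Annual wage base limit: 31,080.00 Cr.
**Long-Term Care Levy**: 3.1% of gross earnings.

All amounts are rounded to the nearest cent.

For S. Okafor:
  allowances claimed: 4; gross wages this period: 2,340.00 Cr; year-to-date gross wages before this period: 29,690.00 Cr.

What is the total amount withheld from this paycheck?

197.09 Cr

Provincial Income Tax: taxable = 2,340.00 Cr − 4×420.00 Cr = 660.00 Cr
  11.5% × 660.00 Cr = 75.90 Cr
Solidarity Surcharge: cap 31,080.00 Cr − YTD 29,690.00 Cr = 1,390.00 Cr subject; 3.5% × 1,390.00 Cr = 48.65 Cr
Long-Term Care Levy: 3.1% × 2,340.00 Cr = 72.54 Cr
Total: 75.90 Cr + 48.65 Cr + 72.54 Cr = 197.09 Cr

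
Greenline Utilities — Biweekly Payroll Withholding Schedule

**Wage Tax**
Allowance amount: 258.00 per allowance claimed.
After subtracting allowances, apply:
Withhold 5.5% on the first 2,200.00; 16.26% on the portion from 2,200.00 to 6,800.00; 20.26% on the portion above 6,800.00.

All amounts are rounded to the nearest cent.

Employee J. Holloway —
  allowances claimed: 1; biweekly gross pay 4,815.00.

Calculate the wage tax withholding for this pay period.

504.25

Wage Tax: taxable = 4,815.00 − 1×258.00 = 4,557.00
  121.00 + 16.26% × (4,557.00 − 2,200.00) = 121.00 + 16.26% × 2,357.00 = 504.25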